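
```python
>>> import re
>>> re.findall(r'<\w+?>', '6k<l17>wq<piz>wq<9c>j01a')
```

['<l17>', '<piz>', '<9c>']

Walking the string: at [2:7] → '<l17>'; at [9:14] → '<piz>'; at [16:20] → '<9c>'.
Since nothing is captured, `findall` lists the 3 matched substrings directly.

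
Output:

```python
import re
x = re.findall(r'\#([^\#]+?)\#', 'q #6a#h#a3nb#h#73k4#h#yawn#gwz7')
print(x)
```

Matches: at [2:6] match '#6a#', group 1 = '6a'; at [7:13] match '#a3nb#', group 1 = 'a3nb'; at [14:20] match '#73k4#', group 1 = '73k4'; at [21:27] match '#yawn#', group 1 = 'yawn'.
`findall` collects group 1 from each match (4 total).

['6a', 'a3nb', '73k4', 'yawn']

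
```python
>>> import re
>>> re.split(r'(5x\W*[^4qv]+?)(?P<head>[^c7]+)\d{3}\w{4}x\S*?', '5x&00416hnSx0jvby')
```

The pattern matches the literal '5x', then zero or more of a non-word character, then one or more of any character except [4qv] (lazy) (captured); then one or more of any character except [c7] (captured as 'head'); then exactly 3 of a digit, then exactly 4 of a word character; then a literal 'x', then zero or more of a non-whitespace character (lazy).
Matches to split on: at [0:12] → '5x&00416hnSx'.
The group in the pattern means `split` returns the separators' captures alongside the pieces.

['', '5x&', '0', '0jvby']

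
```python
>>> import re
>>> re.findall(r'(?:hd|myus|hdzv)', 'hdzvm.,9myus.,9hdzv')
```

['hd', 'myus', 'hd']

Alternation tries branches left to right and keeps the first one that lets the overall match succeed at that position.
Walking the string: at [0:2] → 'hd'; at [8:12] → 'myus'; at [15:17] → 'hd'.
No capturing groups, so `findall` returns the 3 full match strings.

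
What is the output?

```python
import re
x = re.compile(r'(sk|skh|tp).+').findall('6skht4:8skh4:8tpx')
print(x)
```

The regex engine tests alternatives in the order written; an earlier branch that matches wins even if a later one would match more.
Walking the string: at [1:17] match 'skht4:8skh4:8tpx', group 1 = 'sk'.
`findall` collects group 1 from the one match (1 total).

['sk']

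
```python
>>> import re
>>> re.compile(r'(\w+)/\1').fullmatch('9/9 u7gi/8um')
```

The backreference `\1` re-matches whatever the first group consumed, character for character.
For `fullmatch`, every character of the input must be accounted for by the pattern.
Here the string isn't matched end-to-end, so the call returns None.

None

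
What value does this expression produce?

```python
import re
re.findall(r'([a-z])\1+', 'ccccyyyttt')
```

`\1` has to match the exact text group 1 already captured.
One capturing group, so `findall` returns just the captured substring from each match — 3 in all.

['c', 'y', 't']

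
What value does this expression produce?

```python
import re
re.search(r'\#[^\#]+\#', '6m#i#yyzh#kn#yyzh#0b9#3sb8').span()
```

The match spans [2:5] → '#i#'.

(2, 5)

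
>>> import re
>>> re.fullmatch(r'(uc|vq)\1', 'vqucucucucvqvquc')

`\1` is not a pattern — it's the concrete string captured by group 1, re-applied verbatim.
`re.fullmatch` requires the pattern to consume the entire string.
Here the string isn't matched end-to-end, so the call returns None.

None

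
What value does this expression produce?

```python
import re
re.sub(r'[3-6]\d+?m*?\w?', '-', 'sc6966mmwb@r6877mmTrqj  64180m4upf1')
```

Every occurrence is swapped for '-'.

'sc-6mmwb@r-7mmTrqj  -80m4upf1'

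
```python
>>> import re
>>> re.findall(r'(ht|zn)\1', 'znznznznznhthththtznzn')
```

['zn', 'zn', 'ht', 'ht', 'zn']

The backreference `\1` re-matches whatever the first group consumed, character for character.
Scanning left to right: at [0:4] match 'znzn', group 1 = 'zn'; at [4:8] match 'znzn', group 1 = 'zn'; at [10:14] match 'htht', group 1 = 'ht'; at [14:18] match 'htht', group 1 = 'ht'; at [18:22] match 'znzn', group 1 = 'zn'.
With a single group, `findall` returns only what that group captured — 5 items.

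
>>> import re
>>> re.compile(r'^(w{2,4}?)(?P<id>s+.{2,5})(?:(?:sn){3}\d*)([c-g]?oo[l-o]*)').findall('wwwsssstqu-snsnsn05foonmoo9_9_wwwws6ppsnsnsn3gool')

[('www', 'sssstqu-', 'foonmoo')]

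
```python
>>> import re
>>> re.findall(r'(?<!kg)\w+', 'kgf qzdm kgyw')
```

Because the assertion is negative and zero-width, positions next to the forbidden text are skipped.
Since nothing is captured, `findall` lists the 3 matched substrings directly.

['kgf', 'qzdm', 'kgyw']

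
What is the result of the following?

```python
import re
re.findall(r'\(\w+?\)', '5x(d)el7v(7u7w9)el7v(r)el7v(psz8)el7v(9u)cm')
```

['(d)', '(7u7w9)', '(r)', '(psz8)', '(9u)']

Scanning left to right: at [2:5] → '(d)'; at [9:16] → '(7u7w9)'; at [20:23] → '(r)'; at [27:33] → '(psz8)'; at [37:41] → '(9u)'.
Since nothing is captured, `findall` lists the 5 matched substrings directly.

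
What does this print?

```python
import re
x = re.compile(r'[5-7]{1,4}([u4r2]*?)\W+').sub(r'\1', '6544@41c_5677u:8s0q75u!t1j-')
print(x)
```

4441c_u8s0qut1j-

This matches 1 to 4 of a character in [5-7]; then zero or more of one of [u4r2] (lazy) (captured); then one or more of a non-word character.
Matches: at [0:5] → '6544@'; at [9:15] → '5677u:'; at [19:23] → '75u!'.
The replacement refers to a captured group, so each match is rewritten using its own captured text.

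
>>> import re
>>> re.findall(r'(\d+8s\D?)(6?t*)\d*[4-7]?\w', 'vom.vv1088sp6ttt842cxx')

[('1088sp', '6ttt')]

This matches one or more of a digit, then the literal '8s', then optionally a non-digit (captured); then optionally the literal '6', then zero or more of a literal 't' (captured); then zero or more of a digit, then optionally a character in [4-7], then a word character.
Matches: at [6:20] match '1088sp6ttt842c', groups = ('1088sp', '6ttt').
Multiple groups make `findall` return tuples — one 2-tuple for the one match.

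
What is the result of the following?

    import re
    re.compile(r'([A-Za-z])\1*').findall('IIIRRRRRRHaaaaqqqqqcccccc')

['I', 'R', 'H', 'a', 'q', 'c']

`\1` has to match the exact text group 1 already captured.
One capturing group, so `findall` returns just the captured substring from each match — 6 in all.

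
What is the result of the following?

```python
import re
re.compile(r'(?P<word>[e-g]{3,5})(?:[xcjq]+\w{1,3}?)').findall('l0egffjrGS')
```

One capturing group, so `findall` returns just the captured substring from the one match — 1 in all.

['egff']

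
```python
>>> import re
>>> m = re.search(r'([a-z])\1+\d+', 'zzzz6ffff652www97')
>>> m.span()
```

`\1` is not a pattern — it's the concrete string captured by group 1, re-applied verbatim.
`search` walks the string left to right and returns the first match it finds.
The match spans [0:5] → 'zzzz6'.
Captured: group 1 = 'z'.

(0, 5)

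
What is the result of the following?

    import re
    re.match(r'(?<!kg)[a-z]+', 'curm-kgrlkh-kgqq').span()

(0, 4)

The negative lookahead/lookbehind blocks any match where the forbidden context is present.
With `match`, the pattern is implicitly anchored at the beginning.
The match spans [0:4] → 'curm'.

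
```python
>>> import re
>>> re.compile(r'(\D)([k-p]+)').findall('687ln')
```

The pattern matches a non-digit (captured); then one or more of a character in [k-p] (captured).
Matches: at [3:5] match 'ln', groups = ('l', 'n').
`findall` packs the 2 group values into a tuple for every match.

[('l', 'n')]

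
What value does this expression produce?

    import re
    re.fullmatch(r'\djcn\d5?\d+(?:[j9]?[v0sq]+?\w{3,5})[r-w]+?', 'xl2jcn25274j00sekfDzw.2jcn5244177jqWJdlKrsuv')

None

This matches a digit, then the literal 'jcn'; then a digit, then optionally the literal '5', then one or more of a digit; then optionally one of [j9], then one or more of one of [v0sq] (lazy), then 3 to 5 of a word character (non-capturing group); then one or more of a character in [r-w] (lazy).
`re.fullmatch` is like wrapping the pattern in `^…$` (in single-line mode).
Here the string isn't matched end-to-end, so the call returns None.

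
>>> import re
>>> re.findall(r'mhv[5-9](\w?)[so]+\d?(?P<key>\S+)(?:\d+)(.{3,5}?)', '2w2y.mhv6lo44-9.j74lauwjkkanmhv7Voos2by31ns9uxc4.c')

[('l', '4-9.j74lauwjkkanmhv7Voos2by31ns', 'uxc')]

This matches the literal 'mhv', then a character in [5-9]; then optionally a word character (captured); then one or more of one of [so], then optionally a digit; then one or more of a non-whitespace character (captured as 'key'); then one or more of a digit (non-capturing group); then 3 to 5 of any character (lazy) (captured).
A non-greedy quantifier consumes as few characters as it can — just enough that the remainder of the pattern still matches from where it stops; whatever follows it matches normally.
Walking the string: at [5:47] match 'mhv6lo44-9.j74lauwjkkanmhv7Voos2by31ns9uxc', groups = ('l', '4-9.j74lauwjkkanmhv7Voos2by31ns', 'uxc').
With 3 capturing groups, `findall` returns a 3-tuple per match.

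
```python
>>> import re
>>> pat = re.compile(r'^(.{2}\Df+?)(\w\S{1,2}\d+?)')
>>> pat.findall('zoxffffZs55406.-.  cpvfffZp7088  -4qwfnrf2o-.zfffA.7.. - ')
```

The `?` after the quantifier makes it lazy — it takes as little as possible before letting the rest of the pattern try.
`findall` packs the 2 group values into a tuple for every match.

[('zoxfff', 'fZs5')]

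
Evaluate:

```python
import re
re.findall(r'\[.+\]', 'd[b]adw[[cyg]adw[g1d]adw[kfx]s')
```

['[b]adw[[cyg]adw[g1d]adw[kfx]']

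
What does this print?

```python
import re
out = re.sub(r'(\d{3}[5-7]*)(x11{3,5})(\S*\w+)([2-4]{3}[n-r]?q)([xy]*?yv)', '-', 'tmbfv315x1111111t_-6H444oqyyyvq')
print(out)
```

tmbfv-q

This matches exactly 3 of a digit, then zero or more of a character in [5-7] (captured); then the literal 'x1', then 3 to 5 of the literal '1' (captured); then zero or more of a non-whitespace character, then one or more of a word character (captured); then exactly 3 of a character in [2-4], then optionally a character in [n-r], then a literal 'q' (captured); then zero or more of one of [xy] (lazy), then the literal 'yv' (captured).
Matches: at [5:30] → '315x1111111t_-6H444oqyyyv'.
Each match is replaced by '-'.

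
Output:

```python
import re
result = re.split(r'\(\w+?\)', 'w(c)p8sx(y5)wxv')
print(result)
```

['w', 'p8sx', 'wxv']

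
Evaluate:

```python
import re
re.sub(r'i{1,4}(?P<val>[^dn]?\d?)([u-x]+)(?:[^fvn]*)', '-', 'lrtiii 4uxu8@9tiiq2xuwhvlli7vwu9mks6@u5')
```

'lrt-vll-'

Pattern: 1 to 4 of a literal 'i'; then optionally any character except [dn], then optionally a digit (captured as 'val'); then one or more of a character in [u-x] (captured); then zero or more of any character except [fvn] (non-capturing group).
Matches: at [3:23] → 'iii 4uxu8@9tiiq2xuwh'; at [26:39] → 'i7vwu9mks6@u5'.
Each match is replaced by '-'.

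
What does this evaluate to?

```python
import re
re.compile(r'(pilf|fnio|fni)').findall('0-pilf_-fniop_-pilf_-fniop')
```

['pilf', 'fnio', 'pilf', 'fnio']

`|` is ordered: at each position the engine commits to the first alternative that works.
Scanning left to right: at [2:6] match 'pilf', group 1 = 'pilf'; at [8:12] match 'fnio', group 1 = 'fnio'; at [15:19] match 'pilf', group 1 = 'pilf'; at [21:25] match 'fnio', group 1 = 'fnio'.
One capturing group, so `findall` returns just the captured substring from each match — 4 in all.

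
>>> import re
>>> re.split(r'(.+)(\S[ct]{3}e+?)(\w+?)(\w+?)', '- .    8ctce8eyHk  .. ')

A `+?`/`*?`/`{m,n}?` starts at its minimum and grows only as far as needed for what follows to match.
The group in the pattern means `split` returns the separators' captures alongside the pieces.

['', '- .    ', '8ctce', '8', 'e', 'yHk  .. ']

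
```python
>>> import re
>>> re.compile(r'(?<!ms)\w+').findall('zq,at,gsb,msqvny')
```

['zq', 'at', 'gsb', 'msqvny']

A negative assertion filters positions out without eating any characters.
Matches: at [0:2] → 'zq'; at [3:5] → 'at'; at [6:9] → 'gsb'; at [10:16] → 'msqvny'.
With no groups in the pattern, `findall` gives back each whole match — 4 here.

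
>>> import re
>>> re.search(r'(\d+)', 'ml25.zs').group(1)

Pattern: one or more of a digit (captured).
`re.search` scans for the first position where the pattern succeeds.
The match spans [2:4] → '25'.
Captured: group 1 = '25'.

'25'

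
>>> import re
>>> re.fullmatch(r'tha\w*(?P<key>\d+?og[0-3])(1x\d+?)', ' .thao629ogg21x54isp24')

None

`fullmatch` succeeds only if the pattern covers the string from start to end.
Here there's no way to consume every character, so the call returns None.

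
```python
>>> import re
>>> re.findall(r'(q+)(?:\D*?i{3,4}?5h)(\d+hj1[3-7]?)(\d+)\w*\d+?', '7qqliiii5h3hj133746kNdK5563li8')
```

[('qq', '3hj13', '3746')]

Multiple groups make `findall` return tuples — one 3-tuple for the one match.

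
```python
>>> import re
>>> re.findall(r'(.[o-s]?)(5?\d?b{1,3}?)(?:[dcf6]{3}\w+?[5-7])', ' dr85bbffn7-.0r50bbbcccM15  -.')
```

[('0r', '50bbb')]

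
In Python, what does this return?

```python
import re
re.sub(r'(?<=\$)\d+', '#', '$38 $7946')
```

'$# $#'

The `(?=…)`/`(?<=…)` assertion just peeks at neighbouring text; it doesn't advance the match position.
Matches: at [1:3] → '38'; at [5:9] → '7946'.
Every occurrence is swapped for '#'.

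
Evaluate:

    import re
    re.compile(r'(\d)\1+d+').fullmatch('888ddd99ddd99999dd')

None

A backreference is literal: `\1` must see the identical characters the first group matched.
`re.fullmatch` is like wrapping the pattern in `^…$` (in single-line mode).
Here the string isn't matched end-to-end, so the call returns None.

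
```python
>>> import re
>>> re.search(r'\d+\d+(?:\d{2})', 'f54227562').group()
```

'54227562'

The match spans [1:9] → '54227562'.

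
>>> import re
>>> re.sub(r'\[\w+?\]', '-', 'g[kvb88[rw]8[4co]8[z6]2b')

'g[kvb88-8-8-2b'

`sub` substitutes '-' at each match site.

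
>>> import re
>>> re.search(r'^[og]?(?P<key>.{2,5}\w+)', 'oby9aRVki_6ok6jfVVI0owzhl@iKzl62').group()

'oby9aRVki_6ok6jfVVI0owzhl'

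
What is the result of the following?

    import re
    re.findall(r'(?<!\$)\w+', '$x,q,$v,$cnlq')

['q', 'nlq']

The negative lookahead/lookbehind blocks any match where the forbidden context is present.
Matches: at [3:4] → 'q'; at [10:13] → 'nlq'.
Since nothing is captured, `findall` lists the 2 matched substrings directly.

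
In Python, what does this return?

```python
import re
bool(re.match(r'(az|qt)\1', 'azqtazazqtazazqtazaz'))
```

False

`re.match` won't scan ahead — the pattern has to work from the very first character.
Here position 0 doesn't satisfy it, so the call returns None, and `bool(None)` is False.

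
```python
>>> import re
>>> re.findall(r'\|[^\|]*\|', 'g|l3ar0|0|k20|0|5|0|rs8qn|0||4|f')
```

With no groups in the pattern, `findall` gives back each whole match — 5 here.

['|l3ar0|', '|k20|', '|5|', '|rs8qn|', '||']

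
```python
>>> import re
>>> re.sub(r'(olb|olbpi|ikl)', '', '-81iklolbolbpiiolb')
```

Branches in `(...|...)` are attempted left-to-right; the first branch that allows the whole pattern to succeed is taken.
`sub` substitutes '' at each match site.

'-81pii'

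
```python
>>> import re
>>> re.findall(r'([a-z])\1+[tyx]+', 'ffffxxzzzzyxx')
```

The backreference `\1` re-matches whatever the first group consumed, character for character.
Walking the string: at [0:6] match 'ffffxx', group 1 = 'f'; at [6:13] match 'zzzzyxx', group 1 = 'z'.
Because there's exactly one group, `findall` drops the full match and keeps group 1 from each hit.

['f', 'z']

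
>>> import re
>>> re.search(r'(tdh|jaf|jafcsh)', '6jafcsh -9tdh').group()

Branches in `(...|...)` are attempted left-to-right; the first branch that allows the whole pattern to succeed is taken.
`search` walks the string left to right and returns the first match it finds.
The match spans [1:4] → 'jaf'.
Captured: group 1 = 'jaf'.

'jaf'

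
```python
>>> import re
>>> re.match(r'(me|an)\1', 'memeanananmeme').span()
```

(0, 4)

`\1` has to match the exact text group 1 already captured.
`match` is anchored at position 0; if the pattern doesn't fit there, it returns None.
The match spans [0:4] → 'meme'.
Captured: group 1 = 'me'.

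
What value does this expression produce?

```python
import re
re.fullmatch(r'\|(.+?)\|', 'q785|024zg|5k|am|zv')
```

`re.fullmatch` is like wrapping the pattern in `^…$` (in single-line mode).
Here the string isn't matched end-to-end, so the call returns None.

None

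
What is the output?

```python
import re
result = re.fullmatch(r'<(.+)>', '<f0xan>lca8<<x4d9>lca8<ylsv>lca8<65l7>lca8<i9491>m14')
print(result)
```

`re.fullmatch` is like wrapping the pattern in `^…$` (in single-line mode).
Here the pattern can't cover the whole string, so the call returns None.

None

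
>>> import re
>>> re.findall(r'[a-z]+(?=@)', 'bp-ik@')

['ik']

Lookahead/lookbehind check context without consuming it, so the matched span excludes the asserted characters.
Walking the string: at [3:5] → 'ik'.
Since nothing is captured, `findall` lists the 1 matched substring directly.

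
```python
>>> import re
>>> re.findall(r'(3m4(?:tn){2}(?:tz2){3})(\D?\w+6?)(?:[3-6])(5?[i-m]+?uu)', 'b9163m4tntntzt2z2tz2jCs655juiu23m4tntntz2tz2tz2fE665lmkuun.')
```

[('3m4tntntz2tz2tz2', 'fE66', 'lmkuu')]

The pattern matches the literal '3m4', then the literal 'tn' repeated 2 times, then the literal 'tz2' repeated 3 times (captured); then optionally a non-digit, then one or more of a word character, then optionally a literal '6' (captured); then a character in [3-6] (non-capturing group); then optionally a literal '5', then one or more of a character in [i-m] (lazy), then the literal 'uu' (captured).
Scanning left to right: at [31:57] match '3m4tntntz2tz2tz2fE665lmkuu', groups = ('3m4tntntz2tz2tz2', 'fE66', 'lmkuu').
Multiple groups make `findall` return tuples — one 3-tuple for the one match.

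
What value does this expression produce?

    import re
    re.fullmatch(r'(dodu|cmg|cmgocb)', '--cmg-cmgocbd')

None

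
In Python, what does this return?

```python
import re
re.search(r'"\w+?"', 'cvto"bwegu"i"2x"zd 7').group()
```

'"bwegu"'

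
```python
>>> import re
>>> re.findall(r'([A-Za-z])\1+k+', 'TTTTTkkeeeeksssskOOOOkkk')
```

['T', 'e', 's', 'O']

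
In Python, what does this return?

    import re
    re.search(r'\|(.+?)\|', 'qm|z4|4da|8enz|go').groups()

('z4',)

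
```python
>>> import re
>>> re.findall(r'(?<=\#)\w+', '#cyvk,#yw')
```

['cyvk', 'yw']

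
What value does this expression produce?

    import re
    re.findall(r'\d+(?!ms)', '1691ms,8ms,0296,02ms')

['169', '0296', '0']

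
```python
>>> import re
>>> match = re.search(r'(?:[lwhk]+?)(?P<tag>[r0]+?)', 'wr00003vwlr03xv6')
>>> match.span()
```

The pattern matches one or more of one of [lwhk] (lazy) (non-capturing group); then one or more of one of [r0] (lazy) (captured as 'tag').
The match spans [0:2] → 'wr'.

(0, 2)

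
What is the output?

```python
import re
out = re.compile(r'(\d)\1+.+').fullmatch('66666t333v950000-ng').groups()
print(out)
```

`\1` is not a pattern — it's the concrete string captured by group 1, re-applied verbatim.
For `fullmatch`, every character of the input must be accounted for by the pattern.
The match spans [0:19] → '66666t333v950000-ng'.
Captured: group 1 = '6'.

('6',)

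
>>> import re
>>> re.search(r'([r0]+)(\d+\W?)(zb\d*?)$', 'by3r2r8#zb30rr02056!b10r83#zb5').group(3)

The match spans [22:30] → '0r83#zb5'.
Captured: group 1 = '0r', group 2 = '83#', group 3 = 'zb5'.

'zb5'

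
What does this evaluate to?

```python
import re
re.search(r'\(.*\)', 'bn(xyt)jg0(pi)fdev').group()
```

The match spans [2:14] → '(xyt)jg0(pi)'.

'(xyt)jg0(pi)'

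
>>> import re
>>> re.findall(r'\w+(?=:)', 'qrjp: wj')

['qrjp']

Because the assertion is zero-width, the text it checks is not consumed and won't appear in the result.
No capturing groups, so `findall` returns the 1 full match string.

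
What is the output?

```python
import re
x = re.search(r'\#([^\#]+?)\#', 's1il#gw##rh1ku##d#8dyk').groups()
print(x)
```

The match spans [4:8] → '#gw#'.
Captured: group 1 = 'gw'.

('gw',)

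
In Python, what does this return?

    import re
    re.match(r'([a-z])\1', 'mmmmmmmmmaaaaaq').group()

`re.match` won't scan ahead — the pattern has to work from the very first character.
The match spans [0:2] → 'mm'.

'mm'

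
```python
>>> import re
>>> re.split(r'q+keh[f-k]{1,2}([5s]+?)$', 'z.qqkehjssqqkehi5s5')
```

['z.qqkehjss', '5s5', '']

Pattern: one or more of a literal 'q'; then the literal 'keh', then 1 to 2 of a character in [f-k]; then one or more of one of [5s] (lazy) (captured); then anchored at the end.
Matches to split on: at [10:19] → 'qqkehi5s5'.
`re.split` interleaves the captured-group text with the surrounding fragments.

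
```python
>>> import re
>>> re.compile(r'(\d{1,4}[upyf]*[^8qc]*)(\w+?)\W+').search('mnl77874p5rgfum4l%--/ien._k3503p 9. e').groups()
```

The match spans [3:36] → '77874p5rgfum4l%--/ien._k3503p 9. '.
Captured: group 1 = '77874p5rgfum4l%--/ien._k3503p ', group 2 = '9'.

('77874p5rgfum4l%--/ien._k3503p ', '9')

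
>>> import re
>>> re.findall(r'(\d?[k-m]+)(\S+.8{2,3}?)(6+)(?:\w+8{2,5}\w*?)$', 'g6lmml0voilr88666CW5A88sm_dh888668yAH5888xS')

Pattern: optionally a digit, then one or more of a character in [k-m] (captured); then one or more of a non-whitespace character, then any character, then 2 to 3 of a literal '8' (lazy) (captured); then one or more of a literal '6' (captured); then one or more of a word character, then 2 to 5 of a literal '8', then zero or more of a word character (lazy) (non-capturing group); then anchored at the end.
Walking the string: at [1:43] match '6lmml0voilr88666CW5A88sm_dh888668yAH5888xS', groups = ('6lmml', '0voilr88666CW5A88sm_dh888', '66').
Multiple groups make `findall` return tuples — one 3-tuple for the one match.

[('6lmml', '0voilr88666CW5A88sm_dh888', '66')]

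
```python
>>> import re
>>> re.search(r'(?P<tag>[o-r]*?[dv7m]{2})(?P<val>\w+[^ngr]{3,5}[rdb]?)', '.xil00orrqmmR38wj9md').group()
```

'orrqmmR38wj9md'

Pattern: zero or more of a character in [o-r] (lazy), then exactly 2 of one of [dv7m] (captured as 'tag'); then one or more of a word character, then 3 to 5 of any character except [ngr], then optionally one of [rdb] (captured as 'val').
The match spans [6:20] → 'orrqmmR38wj9md'.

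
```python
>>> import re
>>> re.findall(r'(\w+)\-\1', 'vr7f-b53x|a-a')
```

['a']

After group 1 captures some text, `\1` only succeeds where that same text appears again.
Walking the string: at [10:13] match 'a-a', group 1 = 'a'.
With a single group, `findall` returns only what that group captured — 1 item.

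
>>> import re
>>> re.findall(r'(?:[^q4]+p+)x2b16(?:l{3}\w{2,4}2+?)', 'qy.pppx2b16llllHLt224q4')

The `?` after the quantifier makes it lazy — it takes as little as possible before letting the rest of the pattern try.
With no groups in the pattern, `findall` gives back each whole match — 1 here.

['y.pppx2b16llllHLt2']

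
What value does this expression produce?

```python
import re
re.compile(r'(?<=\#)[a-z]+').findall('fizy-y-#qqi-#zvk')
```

['qqi', 'zvk']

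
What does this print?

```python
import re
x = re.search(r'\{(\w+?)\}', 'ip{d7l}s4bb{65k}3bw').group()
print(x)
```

{d7l}

The match spans [2:7] → '{d7l}'.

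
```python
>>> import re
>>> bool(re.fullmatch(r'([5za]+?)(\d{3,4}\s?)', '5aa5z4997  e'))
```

False

For `fullmatch`, every character of the input must be accounted for by the pattern.
Here there's no way to consume every character, so the call returns None, and `bool(None)` is False.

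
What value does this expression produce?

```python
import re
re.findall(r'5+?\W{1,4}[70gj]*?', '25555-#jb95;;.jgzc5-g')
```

['5555-#', '5;;.', '5-']

This matches one or more of a literal '5' (lazy); then 1 to 4 of a non-word character, then zero or more of one of [70gj] (lazy).
Matches: at [1:7] → '5555-#'; at [10:14] → '5;;.'; at [18:20] → '5-'.
With no groups in the pattern, `findall` gives back each whole match — 3 here.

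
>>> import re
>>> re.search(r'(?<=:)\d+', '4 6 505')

None

Because the assertion is zero-width, the text it checks is not consumed and won't appear in the result.
Here the pattern never matches, so the call returns None.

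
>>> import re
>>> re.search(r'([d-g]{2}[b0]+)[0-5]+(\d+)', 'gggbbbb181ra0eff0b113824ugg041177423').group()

'ggbbbb181'

Pattern: exactly 2 of a character in [d-g], then one or more of one of [b0] (captured); then one or more of a character in [0-5]; then one or more of a digit (captured).
The match spans [1:10] → 'ggbbbb181'.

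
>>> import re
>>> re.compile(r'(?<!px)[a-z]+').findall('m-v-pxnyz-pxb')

`(?!…)`/`(?<!…)` only lets a position through if the neighbouring text does NOT match; no characters are consumed.
Walking the string: at [0:1] → 'm'; at [2:3] → 'v'; at [4:9] → 'pxnyz'; at [10:13] → 'pxb'.
No capturing groups, so `findall` returns the 4 full match strings.

['m', 'v', 'pxnyz', 'pxb']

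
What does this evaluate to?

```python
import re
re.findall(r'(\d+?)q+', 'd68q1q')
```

['68', '1']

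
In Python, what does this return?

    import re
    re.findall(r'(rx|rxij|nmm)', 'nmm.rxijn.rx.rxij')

Alternation tries branches left to right and keeps the first one that lets the overall match succeed at that position.
Scanning left to right: at [0:3] match 'nmm', group 1 = 'nmm'; at [4:6] match 'rx', group 1 = 'rx'; at [10:12] match 'rx', group 1 = 'rx'; at [13:15] match 'rx', group 1 = 'rx'.
Because there's exactly one group, `findall` drops the full match and keeps group 1 from each hit.

['nmm', 'rx', 'rx', 'rx']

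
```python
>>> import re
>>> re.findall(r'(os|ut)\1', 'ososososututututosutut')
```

['os', 'os', 'ut', 'ut', 'ut']

After group 1 captures some text, `\1` only succeeds where that same text appears again.
Walking the string: at [0:4] match 'osos', group 1 = 'os'; at [4:8] match 'osos', group 1 = 'os'; at [8:12] match 'utut', group 1 = 'ut'; at [12:16] match 'utut', group 1 = 'ut'; at [18:22] match 'utut', group 1 = 'ut'.
Because there's exactly one group, `findall` drops the full match and keeps group 1 from each hit.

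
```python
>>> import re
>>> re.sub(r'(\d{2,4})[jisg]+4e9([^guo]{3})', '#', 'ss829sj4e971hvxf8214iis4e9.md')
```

This matches 2 to 4 of a digit (captured); then one or more of one of [jisg], then the literal '4e9'; then exactly 3 of any character except [guo] (captured).
Matches: at [2:13] → '829sj4e971h'; at [16:29] → '8214iis4e9.md'.
Every occurrence is swapped for '#'.

'ss#vxf#'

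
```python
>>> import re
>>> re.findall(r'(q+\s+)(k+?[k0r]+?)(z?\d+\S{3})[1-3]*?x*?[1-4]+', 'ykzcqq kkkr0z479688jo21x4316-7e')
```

Pattern: one or more of the literal 'q', then one or more of whitespace (captured); then one or more of a literal 'k' (lazy), then one or more of one of [k0r] (lazy) (captured); then optionally the literal 'z', then one or more of a digit, then exactly 3 of a non-whitespace character (captured); then zero or more of a character in [1-3] (lazy), then zero or more of the literal 'x' (lazy), then one or more of a character in [1-4].
Scanning left to right: at [4:23] match 'qq kkkr0z479688jo21', groups = ('qq ', 'kkkr0', 'z479688jo2').
With 3 capturing groups, `findall` returns a 3-tuple per match.

[('qq ', 'kkkr0', 'z479688jo2')]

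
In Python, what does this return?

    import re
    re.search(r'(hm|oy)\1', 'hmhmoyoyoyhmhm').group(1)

'hm'

After group 1 captures some text, `\1` only succeeds where that same text appears again.
`re.search` tries every starting position until one works.
The match spans [0:4] → 'hmhm'.
Captured: group 1 = 'hm'.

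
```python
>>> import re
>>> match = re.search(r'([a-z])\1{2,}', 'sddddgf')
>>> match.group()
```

'dddd'

After group 1 captures some text, `\1` only succeeds where that same text appears again.
Unlike `match`, `search` isn't anchored — it looks for the pattern anywhere in the string.
The match spans [1:5] → 'dddd'.
Captured: group 1 = 'd'.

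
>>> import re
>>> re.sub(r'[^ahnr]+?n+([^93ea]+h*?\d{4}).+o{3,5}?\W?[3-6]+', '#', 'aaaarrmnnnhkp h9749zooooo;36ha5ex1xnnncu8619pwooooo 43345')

Pattern: one or more of any character except [ahnr] (lazy), then one or more of the literal 'n'; then one or more of any character except [93ea], then zero or more of a literal 'h' (lazy), then exactly 4 of a digit (captured); then one or more of any character, then 3 to 5 of a literal 'o' (lazy); then optionally a non-word character, then one or more of a character in [3-6].
Matches: at [6:57] → 'mnnnhkp h9749zooooo;36ha5ex1xnnncu8619pwooooo 43345'.
Each match is replaced by '#'.

'aaaarr#'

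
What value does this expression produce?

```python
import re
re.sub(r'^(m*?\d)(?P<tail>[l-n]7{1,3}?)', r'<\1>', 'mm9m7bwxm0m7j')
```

'<mm9>bwxm0m7j'

Pattern: anchored at the start of the string; then zero or more of the literal 'm' (lazy), then a digit (captured); then a character in [l-n], then 1 to 3 of the literal '7' (lazy) (captured as 'tail').
Matches: at [0:5] → 'mm9m7'.
`\1` in the replacement pulls in group 1's text for each match.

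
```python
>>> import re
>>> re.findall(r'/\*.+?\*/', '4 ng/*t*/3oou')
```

['/*t*/']

No capturing groups, so `findall` returns the 1 full match string.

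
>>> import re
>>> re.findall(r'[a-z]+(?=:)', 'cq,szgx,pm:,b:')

Because the assertion is zero-width, the text it checks is not consumed and won't appear in the result.
Scanning left to right: at [8:10] → 'pm'; at [12:13] → 'b'.
`findall` yields the raw match text (2 of them) because the pattern has no groups.

['pm', 'b']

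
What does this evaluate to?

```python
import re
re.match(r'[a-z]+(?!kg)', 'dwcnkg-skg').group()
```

The negative lookahead/lookbehind blocks any match where the forbidden context is present.
`re.match` only tries the pattern at the start of the string.
The match spans [0:6] → 'dwcnkg'.

'dwcnkg'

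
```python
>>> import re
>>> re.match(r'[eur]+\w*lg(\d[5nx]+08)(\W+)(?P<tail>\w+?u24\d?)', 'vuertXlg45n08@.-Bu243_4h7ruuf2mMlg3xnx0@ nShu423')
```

None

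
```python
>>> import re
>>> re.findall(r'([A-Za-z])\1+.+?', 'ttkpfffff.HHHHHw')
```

The backreference `\1` re-matches whatever the first group consumed, character for character.
Scanning left to right: at [0:3] match 'ttk', group 1 = 't'; at [4:10] match 'fffff.', group 1 = 'f'; at [10:16] match 'HHHHHw', group 1 = 'H'.
Because there's exactly one group, `findall` drops the full match and keeps group 1 from each hit.

['t', 'f', 'H']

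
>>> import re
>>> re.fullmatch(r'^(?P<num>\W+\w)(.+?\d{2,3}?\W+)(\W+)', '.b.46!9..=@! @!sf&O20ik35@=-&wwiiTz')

This matches anchored at the start of the string; then one or more of a non-word character, then a word character (captured as 'num'); then one or more of any character (lazy), then 2 to 3 of a digit (lazy), then one or more of a non-word character (captured); then one or more of a non-word character (captured).
`re.fullmatch` is like wrapping the pattern in `^…$` (in single-line mode).
Here the pattern can't cover the whole string, so the call returns None.

None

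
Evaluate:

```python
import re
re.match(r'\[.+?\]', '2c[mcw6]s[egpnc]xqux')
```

`re.match` only tries the pattern at the start of the string.
Here the string doesn't start with a match, so the call returns None.

None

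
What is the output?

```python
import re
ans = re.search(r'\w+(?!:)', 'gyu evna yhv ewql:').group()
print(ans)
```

The negative lookaround is zero-width — it rules out positions where the adjacent text would match, without consuming anything.
`re.search` scans for the first position where the pattern succeeds.
The match spans [0:3] → 'gyu'.

gyu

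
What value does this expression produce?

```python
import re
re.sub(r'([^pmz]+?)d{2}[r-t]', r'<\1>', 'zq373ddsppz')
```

This matches one or more of any character except [pmz] (lazy) (captured); then exactly 2 of a literal 'd', then a character in [r-t].
Matches: at [1:8] → 'q373dds'.
Each match is replaced using the text its own group 1 captured.

'z<q373>ppz'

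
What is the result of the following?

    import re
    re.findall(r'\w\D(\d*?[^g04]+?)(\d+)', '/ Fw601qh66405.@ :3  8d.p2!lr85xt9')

[('6', '01'), ('6', '6405'), (' ', '8'), ('p', '2'), ('8', '5')]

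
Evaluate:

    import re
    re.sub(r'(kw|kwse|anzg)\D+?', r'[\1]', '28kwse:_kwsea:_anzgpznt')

`|` is ordered: at each position the engine commits to the first alternative that works.
The replacement refers to a captured group, so each match is rewritten using its own captured text.

'28[kw]e:_[kw]ea:_[anzg]znt'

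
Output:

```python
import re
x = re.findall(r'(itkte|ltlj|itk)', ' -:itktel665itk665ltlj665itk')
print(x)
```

['itkte', 'itk', 'ltlj', 'itk']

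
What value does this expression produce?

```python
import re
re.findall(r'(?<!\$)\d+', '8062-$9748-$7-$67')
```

['8062', '748', '7']

The negative lookahead/lookbehind blocks any match where the forbidden context is present.
Scanning left to right: at [0:4] → '8062'; at [7:10] → '748'; at [16:17] → '7'.
No capturing groups, so `findall` returns the 3 full match strings.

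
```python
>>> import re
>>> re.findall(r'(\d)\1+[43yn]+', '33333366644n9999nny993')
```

['3', '6', '9', '9']

`\1` is not a pattern — it's the concrete string captured by group 1, re-applied verbatim.
Scanning left to right: at [0:6] match '333333', group 1 = '3'; at [6:12] match '66644n', group 1 = '6'; at [12:19] match '9999nny', group 1 = '9'; at [19:22] match '993', group 1 = '9'.
One capturing group, so `findall` returns just the captured substring from each match — 4 in all.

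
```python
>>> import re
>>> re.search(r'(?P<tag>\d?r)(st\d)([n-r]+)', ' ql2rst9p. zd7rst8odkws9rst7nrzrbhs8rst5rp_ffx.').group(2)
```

'st9'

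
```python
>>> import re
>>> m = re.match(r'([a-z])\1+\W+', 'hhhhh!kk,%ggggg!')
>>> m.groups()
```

The match spans [0:6] → 'hhhhh!'.
Captured: group 1 = 'h'.

('h',)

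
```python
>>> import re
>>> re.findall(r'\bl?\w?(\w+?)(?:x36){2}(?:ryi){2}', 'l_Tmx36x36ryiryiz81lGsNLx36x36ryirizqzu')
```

This matches a word boundary (`\b`, zero-width); then optionally the literal 'l', then optionally a word character; then one or more of a word character (lazy) (captured); then the literal 'x36' repeated 2 times, then the literal 'ryi' repeated 2 times.
Matches: at [0:16] match 'l_Tmx36x36ryiryi', group 1 = 'Tm'.
With a single group, `findall` returns only what that group captured — 1 item.

['Tm']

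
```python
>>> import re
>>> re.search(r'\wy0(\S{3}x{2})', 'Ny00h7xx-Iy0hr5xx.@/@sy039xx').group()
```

Pattern: a word character, then the literal 'y0'; then exactly 3 of a non-whitespace character, then exactly 2 of the literal 'x' (captured).
The match spans [0:8] → 'Ny00h7xx'.

'Ny00h7xx'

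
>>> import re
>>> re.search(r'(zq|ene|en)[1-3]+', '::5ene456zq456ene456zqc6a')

None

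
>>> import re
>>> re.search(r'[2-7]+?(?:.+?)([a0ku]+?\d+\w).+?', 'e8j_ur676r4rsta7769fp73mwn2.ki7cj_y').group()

'676r4rsta7769fp'

Pattern: one or more of a character in [2-7] (lazy); then one or more of any character (lazy) (non-capturing group); then one or more of one of [a0ku] (lazy), then one or more of a digit, then a word character (captured); then one or more of any character (lazy).
Because the quantifier is non-greedy, it stops expanding at the earliest point where the rest of the pattern can succeed.
Unlike `match`, `search` isn't anchored — it looks for the pattern anywhere in the string.
The match spans [6:21] → '676r4rsta7769fp'.
Captured: group 1 = 'a7769f'.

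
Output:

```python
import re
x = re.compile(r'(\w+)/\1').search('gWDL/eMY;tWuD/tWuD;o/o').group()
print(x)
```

`\1` has to match the exact text group 1 already captured.
The match spans [9:18] → 'tWuD/tWuD'.

tWuD/tWuD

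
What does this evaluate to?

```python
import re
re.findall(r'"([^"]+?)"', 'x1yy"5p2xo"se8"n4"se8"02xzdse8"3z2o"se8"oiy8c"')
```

['5p2xo', 'n4', '02xzdse8', 'se8']

`findall` collects group 1 from each match (4 total).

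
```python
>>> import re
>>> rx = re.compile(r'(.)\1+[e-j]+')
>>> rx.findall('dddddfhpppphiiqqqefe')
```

The backreference `\1` re-matches whatever the first group consumed, character for character.
Matches: at [0:7] match 'dddddfh', group 1 = 'd'; at [7:14] match 'pppphii', group 1 = 'p'; at [14:20] match 'qqqefe', group 1 = 'q'.
With a single group, `findall` returns only what that group captured — 3 items.

['d', 'p', 'q']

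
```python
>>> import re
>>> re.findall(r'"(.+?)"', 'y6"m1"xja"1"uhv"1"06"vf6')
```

['m1', '1', '1']

The `?` after the quantifier makes it lazy — it takes as little as possible before letting the rest of the pattern try.
One capturing group, so `findall` returns just the captured substring from each match — 3 in all.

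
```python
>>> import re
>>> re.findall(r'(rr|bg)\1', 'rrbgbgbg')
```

['bg']

`\1` is not a pattern — it's the concrete string captured by group 1, re-applied verbatim.
One capturing group, so `findall` returns just the captured substring from the one match — 1 in all.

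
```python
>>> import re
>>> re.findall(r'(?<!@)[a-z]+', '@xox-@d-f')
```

A negative assertion filters positions out without eating any characters.
Scanning left to right: at [2:4] → 'ox'; at [8:9] → 'f'.
With no groups in the pattern, `findall` gives back each whole match — 2 here.

['ox', 'f']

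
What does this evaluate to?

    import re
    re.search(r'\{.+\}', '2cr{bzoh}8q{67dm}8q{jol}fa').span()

(3, 24)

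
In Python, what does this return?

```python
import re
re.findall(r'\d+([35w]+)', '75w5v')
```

['w5']

This matches one or more of a digit; then one or more of one of [35w] (captured).
Scanning left to right: at [0:4] match '75w5', group 1 = 'w5'.
With a single group, `findall` returns only what that group captured — 1 item.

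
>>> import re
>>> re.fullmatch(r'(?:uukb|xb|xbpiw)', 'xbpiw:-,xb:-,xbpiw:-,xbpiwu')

`fullmatch` succeeds only if the pattern covers the string from start to end.
Here the string isn't matched end-to-end, so the call returns None.

None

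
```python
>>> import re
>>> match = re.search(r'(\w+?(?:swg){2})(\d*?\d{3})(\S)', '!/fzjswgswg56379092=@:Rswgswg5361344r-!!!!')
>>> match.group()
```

Lazy quantifiers expand one character at a time until the remainder of the pattern can match.
The match spans [2:15] → 'fzjswgswg5637'.

'fzjswgswg5637'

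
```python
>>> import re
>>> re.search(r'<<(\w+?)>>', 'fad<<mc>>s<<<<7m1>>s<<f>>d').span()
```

(3, 9)

`re.search` tries every starting position until one works.
The match spans [3:9] → '<<mc>>'.
Captured: group 1 = 'mc'.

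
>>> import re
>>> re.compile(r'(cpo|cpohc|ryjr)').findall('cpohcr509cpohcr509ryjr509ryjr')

Branches in `(...|...)` are attempted left-to-right; the first branch that allows the whole pattern to succeed is taken.
Walking the string: at [0:3] match 'cpo', group 1 = 'cpo'; at [9:12] match 'cpo', group 1 = 'cpo'; at [18:22] match 'ryjr', group 1 = 'ryjr'; at [25:29] match 'ryjr', group 1 = 'ryjr'.
One capturing group, so `findall` returns just the captured substring from each match — 4 in all.

['cpo', 'cpo', 'ryjr', 'ryjr']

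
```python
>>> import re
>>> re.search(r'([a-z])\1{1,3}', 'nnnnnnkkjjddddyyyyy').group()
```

`\1` is not a pattern — it's the concrete string captured by group 1, re-applied verbatim.
`search` walks the string left to right and returns the first match it finds.
The match spans [0:4] → 'nnnn'.
Captured: group 1 = 'n'.

'nnnn'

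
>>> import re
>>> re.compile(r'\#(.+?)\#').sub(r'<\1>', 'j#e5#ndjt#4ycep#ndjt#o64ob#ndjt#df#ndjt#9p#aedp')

'j<e5>ndjt<4ycep>ndjt<o64ob>ndjt<df>ndjt<9p>aedp'

The `?` after the quantifier makes it lazy — it takes as little as possible before letting the rest of the pattern try.
Matches: at [1:5] → '#e5#'; at [9:16] → '#4ycep#'; at [20:27] → '#o64ob#'; at [31:35] → '#df#'; at [39:43] → '#9p#'.
Each match is replaced using the text its own group 1 captured.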